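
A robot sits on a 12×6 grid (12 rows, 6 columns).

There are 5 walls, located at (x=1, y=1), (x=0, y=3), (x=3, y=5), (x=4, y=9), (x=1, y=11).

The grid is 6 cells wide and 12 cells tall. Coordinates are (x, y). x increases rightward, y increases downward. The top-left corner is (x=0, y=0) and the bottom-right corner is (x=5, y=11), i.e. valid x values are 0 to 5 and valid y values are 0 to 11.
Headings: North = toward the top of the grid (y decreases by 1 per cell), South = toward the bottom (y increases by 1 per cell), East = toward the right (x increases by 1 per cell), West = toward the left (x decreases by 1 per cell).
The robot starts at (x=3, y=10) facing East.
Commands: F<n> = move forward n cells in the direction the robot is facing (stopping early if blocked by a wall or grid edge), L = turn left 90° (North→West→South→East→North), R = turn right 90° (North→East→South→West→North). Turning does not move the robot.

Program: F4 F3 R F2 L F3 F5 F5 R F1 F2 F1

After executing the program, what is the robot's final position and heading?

Start: (x=3, y=10), facing East
  F4: move forward 2/4 (blocked), now at (x=5, y=10)
  F3: move forward 0/3 (blocked), now at (x=5, y=10)
  R: turn right, now facing South
  F2: move forward 1/2 (blocked), now at (x=5, y=11)
  L: turn left, now facing East
  F3: move forward 0/3 (blocked), now at (x=5, y=11)
  F5: move forward 0/5 (blocked), now at (x=5, y=11)
  F5: move forward 0/5 (blocked), now at (x=5, y=11)
  R: turn right, now facing South
  F1: move forward 0/1 (blocked), now at (x=5, y=11)
  F2: move forward 0/2 (blocked), now at (x=5, y=11)
  F1: move forward 0/1 (blocked), now at (x=5, y=11)
Final: (x=5, y=11), facing South

Answer: Final position: (x=5, y=11), facing South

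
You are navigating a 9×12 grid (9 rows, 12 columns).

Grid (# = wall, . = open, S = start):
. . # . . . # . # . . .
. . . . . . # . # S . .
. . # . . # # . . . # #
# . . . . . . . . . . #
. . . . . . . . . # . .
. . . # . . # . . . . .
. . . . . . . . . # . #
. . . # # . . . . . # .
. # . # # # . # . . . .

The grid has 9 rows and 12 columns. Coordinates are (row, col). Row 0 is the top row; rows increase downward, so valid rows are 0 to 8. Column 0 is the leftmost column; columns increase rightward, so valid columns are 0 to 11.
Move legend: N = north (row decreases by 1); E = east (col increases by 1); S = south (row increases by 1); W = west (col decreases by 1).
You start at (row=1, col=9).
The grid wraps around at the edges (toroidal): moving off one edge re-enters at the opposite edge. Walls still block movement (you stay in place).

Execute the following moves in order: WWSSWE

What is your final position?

Answer: Final position: (row=3, col=9)

Derivation:
Start: (row=1, col=9)
  W (west): blocked, stay at (row=1, col=9)
  W (west): blocked, stay at (row=1, col=9)
  S (south): (row=1, col=9) -> (row=2, col=9)
  S (south): (row=2, col=9) -> (row=3, col=9)
  W (west): (row=3, col=9) -> (row=3, col=8)
  E (east): (row=3, col=8) -> (row=3, col=9)
Final: (row=3, col=9)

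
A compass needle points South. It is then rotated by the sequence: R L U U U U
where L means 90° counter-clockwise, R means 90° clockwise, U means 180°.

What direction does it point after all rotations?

Answer: Final heading: South

Derivation:
Start: South
  R (right (90° clockwise)) -> West
  L (left (90° counter-clockwise)) -> South
  U (U-turn (180°)) -> North
  U (U-turn (180°)) -> South
  U (U-turn (180°)) -> North
  U (U-turn (180°)) -> South
Final: South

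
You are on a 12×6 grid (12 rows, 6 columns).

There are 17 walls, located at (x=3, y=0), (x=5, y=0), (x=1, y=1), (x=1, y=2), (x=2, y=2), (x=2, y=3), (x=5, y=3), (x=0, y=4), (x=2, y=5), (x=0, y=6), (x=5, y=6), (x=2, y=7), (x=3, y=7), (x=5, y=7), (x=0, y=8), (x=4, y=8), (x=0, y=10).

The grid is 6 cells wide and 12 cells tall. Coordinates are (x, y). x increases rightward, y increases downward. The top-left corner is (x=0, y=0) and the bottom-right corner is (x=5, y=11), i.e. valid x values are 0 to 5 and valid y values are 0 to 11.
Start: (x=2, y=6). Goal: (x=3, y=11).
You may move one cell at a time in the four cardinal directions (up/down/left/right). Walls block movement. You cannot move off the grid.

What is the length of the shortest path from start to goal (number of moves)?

BFS from (x=2, y=6) until reaching (x=3, y=11):
  Distance 0: (x=2, y=6)
  Distance 1: (x=1, y=6), (x=3, y=6)
  Distance 2: (x=1, y=5), (x=3, y=5), (x=4, y=6), (x=1, y=7)
  Distance 3: (x=1, y=4), (x=3, y=4), (x=0, y=5), (x=4, y=5), (x=0, y=7), (x=4, y=7), (x=1, y=8)
  Distance 4: (x=1, y=3), (x=3, y=3), (x=2, y=4), (x=4, y=4), (x=5, y=5), (x=2, y=8), (x=1, y=9)
  Distance 5: (x=3, y=2), (x=0, y=3), (x=4, y=3), (x=5, y=4), (x=3, y=8), (x=0, y=9), (x=2, y=9), (x=1, y=10)
  Distance 6: (x=3, y=1), (x=0, y=2), (x=4, y=2), (x=3, y=9), (x=2, y=10), (x=1, y=11)
  Distance 7: (x=0, y=1), (x=2, y=1), (x=4, y=1), (x=5, y=2), (x=4, y=9), (x=3, y=10), (x=0, y=11), (x=2, y=11)
  Distance 8: (x=0, y=0), (x=2, y=0), (x=4, y=0), (x=5, y=1), (x=5, y=9), (x=4, y=10), (x=3, y=11)  <- goal reached here
One shortest path (8 moves): (x=2, y=6) -> (x=1, y=6) -> (x=1, y=7) -> (x=1, y=8) -> (x=2, y=8) -> (x=3, y=8) -> (x=3, y=9) -> (x=3, y=10) -> (x=3, y=11)

Answer: Shortest path length: 8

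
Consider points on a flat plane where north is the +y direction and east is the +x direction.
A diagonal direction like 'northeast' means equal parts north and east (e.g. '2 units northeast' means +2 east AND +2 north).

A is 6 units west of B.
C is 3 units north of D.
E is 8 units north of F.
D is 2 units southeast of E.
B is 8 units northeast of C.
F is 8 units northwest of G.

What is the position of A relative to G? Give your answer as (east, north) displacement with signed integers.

Answer: A is at (east=-4, north=25) relative to G.

Derivation:
Place G at the origin (east=0, north=0).
  F is 8 units northwest of G: delta (east=-8, north=+8); F at (east=-8, north=8).
  E is 8 units north of F: delta (east=+0, north=+8); E at (east=-8, north=16).
  D is 2 units southeast of E: delta (east=+2, north=-2); D at (east=-6, north=14).
  C is 3 units north of D: delta (east=+0, north=+3); C at (east=-6, north=17).
  B is 8 units northeast of C: delta (east=+8, north=+8); B at (east=2, north=25).
  A is 6 units west of B: delta (east=-6, north=+0); A at (east=-4, north=25).
Therefore A relative to G: (east=-4, north=25).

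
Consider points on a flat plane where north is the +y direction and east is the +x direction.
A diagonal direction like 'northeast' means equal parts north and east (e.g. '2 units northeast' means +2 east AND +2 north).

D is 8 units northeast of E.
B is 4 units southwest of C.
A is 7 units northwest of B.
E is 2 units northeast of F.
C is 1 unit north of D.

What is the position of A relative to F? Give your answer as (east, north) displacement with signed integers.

Place F at the origin (east=0, north=0).
  E is 2 units northeast of F: delta (east=+2, north=+2); E at (east=2, north=2).
  D is 8 units northeast of E: delta (east=+8, north=+8); D at (east=10, north=10).
  C is 1 unit north of D: delta (east=+0, north=+1); C at (east=10, north=11).
  B is 4 units southwest of C: delta (east=-4, north=-4); B at (east=6, north=7).
  A is 7 units northwest of B: delta (east=-7, north=+7); A at (east=-1, north=14).
Therefore A relative to F: (east=-1, north=14).

Answer: A is at (east=-1, north=14) relative to F.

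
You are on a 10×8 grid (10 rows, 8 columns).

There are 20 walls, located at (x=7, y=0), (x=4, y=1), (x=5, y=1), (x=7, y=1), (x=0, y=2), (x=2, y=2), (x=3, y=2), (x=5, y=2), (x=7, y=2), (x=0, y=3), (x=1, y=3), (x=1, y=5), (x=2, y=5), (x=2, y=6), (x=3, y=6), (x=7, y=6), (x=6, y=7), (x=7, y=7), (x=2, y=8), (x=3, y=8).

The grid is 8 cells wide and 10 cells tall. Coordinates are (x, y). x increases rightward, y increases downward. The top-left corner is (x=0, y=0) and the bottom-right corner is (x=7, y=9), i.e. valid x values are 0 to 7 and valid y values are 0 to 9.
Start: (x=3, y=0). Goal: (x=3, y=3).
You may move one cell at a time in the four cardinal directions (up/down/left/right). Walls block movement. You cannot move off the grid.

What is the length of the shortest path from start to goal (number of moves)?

BFS from (x=3, y=0) until reaching (x=3, y=3):
  Distance 0: (x=3, y=0)
  Distance 1: (x=2, y=0), (x=4, y=0), (x=3, y=1)
  Distance 2: (x=1, y=0), (x=5, y=0), (x=2, y=1)
  Distance 3: (x=0, y=0), (x=6, y=0), (x=1, y=1)
  Distance 4: (x=0, y=1), (x=6, y=1), (x=1, y=2)
  Distance 5: (x=6, y=2)
  Distance 6: (x=6, y=3)
  Distance 7: (x=5, y=3), (x=7, y=3), (x=6, y=4)
  Distance 8: (x=4, y=3), (x=5, y=4), (x=7, y=4), (x=6, y=5)
  Distance 9: (x=4, y=2), (x=3, y=3), (x=4, y=4), (x=5, y=5), (x=7, y=5), (x=6, y=6)  <- goal reached here
One shortest path (9 moves): (x=3, y=0) -> (x=4, y=0) -> (x=5, y=0) -> (x=6, y=0) -> (x=6, y=1) -> (x=6, y=2) -> (x=6, y=3) -> (x=5, y=3) -> (x=4, y=3) -> (x=3, y=3)

Answer: Shortest path length: 9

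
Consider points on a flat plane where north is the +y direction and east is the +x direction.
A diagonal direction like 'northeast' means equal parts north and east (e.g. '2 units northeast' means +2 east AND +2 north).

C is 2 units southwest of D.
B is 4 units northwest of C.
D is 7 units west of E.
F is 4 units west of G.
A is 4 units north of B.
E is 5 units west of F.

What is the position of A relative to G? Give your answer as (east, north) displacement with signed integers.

Answer: A is at (east=-22, north=6) relative to G.

Derivation:
Place G at the origin (east=0, north=0).
  F is 4 units west of G: delta (east=-4, north=+0); F at (east=-4, north=0).
  E is 5 units west of F: delta (east=-5, north=+0); E at (east=-9, north=0).
  D is 7 units west of E: delta (east=-7, north=+0); D at (east=-16, north=0).
  C is 2 units southwest of D: delta (east=-2, north=-2); C at (east=-18, north=-2).
  B is 4 units northwest of C: delta (east=-4, north=+4); B at (east=-22, north=2).
  A is 4 units north of B: delta (east=+0, north=+4); A at (east=-22, north=6).
Therefore A relative to G: (east=-22, north=6).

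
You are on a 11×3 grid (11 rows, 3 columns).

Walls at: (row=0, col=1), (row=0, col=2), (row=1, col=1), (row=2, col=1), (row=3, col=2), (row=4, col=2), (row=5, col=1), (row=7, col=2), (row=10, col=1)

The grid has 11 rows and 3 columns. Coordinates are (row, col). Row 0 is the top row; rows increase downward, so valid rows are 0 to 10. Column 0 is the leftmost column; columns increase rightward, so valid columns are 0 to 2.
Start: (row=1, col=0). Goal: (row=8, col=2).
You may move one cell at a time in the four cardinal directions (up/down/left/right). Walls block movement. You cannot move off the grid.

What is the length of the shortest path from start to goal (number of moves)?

BFS from (row=1, col=0) until reaching (row=8, col=2):
  Distance 0: (row=1, col=0)
  Distance 1: (row=0, col=0), (row=2, col=0)
  Distance 2: (row=3, col=0)
  Distance 3: (row=3, col=1), (row=4, col=0)
  Distance 4: (row=4, col=1), (row=5, col=0)
  Distance 5: (row=6, col=0)
  Distance 6: (row=6, col=1), (row=7, col=0)
  Distance 7: (row=6, col=2), (row=7, col=1), (row=8, col=0)
  Distance 8: (row=5, col=2), (row=8, col=1), (row=9, col=0)
  Distance 9: (row=8, col=2), (row=9, col=1), (row=10, col=0)  <- goal reached here
One shortest path (9 moves): (row=1, col=0) -> (row=2, col=0) -> (row=3, col=0) -> (row=4, col=0) -> (row=5, col=0) -> (row=6, col=0) -> (row=6, col=1) -> (row=7, col=1) -> (row=8, col=1) -> (row=8, col=2)

Answer: Shortest path length: 9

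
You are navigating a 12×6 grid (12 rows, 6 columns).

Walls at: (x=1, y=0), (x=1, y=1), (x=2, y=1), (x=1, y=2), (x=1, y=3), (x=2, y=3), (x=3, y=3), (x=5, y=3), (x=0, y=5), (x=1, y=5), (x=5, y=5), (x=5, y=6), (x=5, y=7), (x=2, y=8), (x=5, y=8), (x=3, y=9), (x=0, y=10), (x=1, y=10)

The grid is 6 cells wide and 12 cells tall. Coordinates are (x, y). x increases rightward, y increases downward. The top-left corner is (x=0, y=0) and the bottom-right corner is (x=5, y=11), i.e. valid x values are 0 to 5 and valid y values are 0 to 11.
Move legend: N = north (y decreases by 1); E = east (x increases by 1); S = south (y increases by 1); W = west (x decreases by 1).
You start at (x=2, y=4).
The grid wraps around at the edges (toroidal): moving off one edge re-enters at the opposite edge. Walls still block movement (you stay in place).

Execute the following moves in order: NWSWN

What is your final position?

Start: (x=2, y=4)
  N (north): blocked, stay at (x=2, y=4)
  W (west): (x=2, y=4) -> (x=1, y=4)
  S (south): blocked, stay at (x=1, y=4)
  W (west): (x=1, y=4) -> (x=0, y=4)
  N (north): (x=0, y=4) -> (x=0, y=3)
Final: (x=0, y=3)

Answer: Final position: (x=0, y=3)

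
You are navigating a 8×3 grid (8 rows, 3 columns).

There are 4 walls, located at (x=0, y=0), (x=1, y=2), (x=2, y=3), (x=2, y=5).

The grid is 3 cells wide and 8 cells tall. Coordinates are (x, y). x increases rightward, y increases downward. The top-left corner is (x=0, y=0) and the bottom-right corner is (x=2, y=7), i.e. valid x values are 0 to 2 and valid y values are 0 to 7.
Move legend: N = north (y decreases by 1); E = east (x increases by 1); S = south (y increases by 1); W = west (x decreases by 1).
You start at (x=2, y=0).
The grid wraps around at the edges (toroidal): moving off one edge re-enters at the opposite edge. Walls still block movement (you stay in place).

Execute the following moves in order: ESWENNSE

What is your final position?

Start: (x=2, y=0)
  E (east): blocked, stay at (x=2, y=0)
  S (south): (x=2, y=0) -> (x=2, y=1)
  W (west): (x=2, y=1) -> (x=1, y=1)
  E (east): (x=1, y=1) -> (x=2, y=1)
  N (north): (x=2, y=1) -> (x=2, y=0)
  N (north): (x=2, y=0) -> (x=2, y=7)
  S (south): (x=2, y=7) -> (x=2, y=0)
  E (east): blocked, stay at (x=2, y=0)
Final: (x=2, y=0)

Answer: Final position: (x=2, y=0)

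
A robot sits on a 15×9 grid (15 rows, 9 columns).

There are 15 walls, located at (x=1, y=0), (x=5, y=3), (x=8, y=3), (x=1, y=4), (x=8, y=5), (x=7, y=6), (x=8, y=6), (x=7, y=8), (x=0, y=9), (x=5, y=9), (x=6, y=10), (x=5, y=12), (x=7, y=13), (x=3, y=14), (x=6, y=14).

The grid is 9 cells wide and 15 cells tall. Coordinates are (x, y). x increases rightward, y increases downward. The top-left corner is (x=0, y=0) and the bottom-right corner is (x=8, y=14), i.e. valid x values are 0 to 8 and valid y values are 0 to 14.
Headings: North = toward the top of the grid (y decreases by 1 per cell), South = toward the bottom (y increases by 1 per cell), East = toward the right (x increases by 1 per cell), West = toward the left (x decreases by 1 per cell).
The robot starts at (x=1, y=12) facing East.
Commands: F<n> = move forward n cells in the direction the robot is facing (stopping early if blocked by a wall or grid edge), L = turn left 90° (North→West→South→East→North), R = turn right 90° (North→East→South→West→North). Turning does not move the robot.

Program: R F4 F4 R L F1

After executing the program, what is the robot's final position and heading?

Start: (x=1, y=12), facing East
  R: turn right, now facing South
  F4: move forward 2/4 (blocked), now at (x=1, y=14)
  F4: move forward 0/4 (blocked), now at (x=1, y=14)
  R: turn right, now facing West
  L: turn left, now facing South
  F1: move forward 0/1 (blocked), now at (x=1, y=14)
Final: (x=1, y=14), facing South

Answer: Final position: (x=1, y=14), facing South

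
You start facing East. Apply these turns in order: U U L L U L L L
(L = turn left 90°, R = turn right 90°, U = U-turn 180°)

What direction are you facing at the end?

Start: East
  U (U-turn (180°)) -> West
  U (U-turn (180°)) -> East
  L (left (90° counter-clockwise)) -> North
  L (left (90° counter-clockwise)) -> West
  U (U-turn (180°)) -> East
  L (left (90° counter-clockwise)) -> North
  L (left (90° counter-clockwise)) -> West
  L (left (90° counter-clockwise)) -> South
Final: South

Answer: Final heading: South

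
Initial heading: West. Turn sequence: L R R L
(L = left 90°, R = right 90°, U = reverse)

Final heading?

Start: West
  L (left (90° counter-clockwise)) -> South
  R (right (90° clockwise)) -> West
  R (right (90° clockwise)) -> North
  L (left (90° counter-clockwise)) -> West
Final: West

Answer: Final heading: West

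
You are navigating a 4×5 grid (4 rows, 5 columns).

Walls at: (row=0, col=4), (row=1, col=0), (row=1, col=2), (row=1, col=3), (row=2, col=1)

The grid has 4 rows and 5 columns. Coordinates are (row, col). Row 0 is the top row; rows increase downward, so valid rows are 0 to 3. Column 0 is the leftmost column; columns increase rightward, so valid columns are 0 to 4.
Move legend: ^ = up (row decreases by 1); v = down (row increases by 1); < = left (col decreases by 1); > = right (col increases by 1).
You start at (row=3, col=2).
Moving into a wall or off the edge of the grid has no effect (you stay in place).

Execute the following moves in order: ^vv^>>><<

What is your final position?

Start: (row=3, col=2)
  ^ (up): (row=3, col=2) -> (row=2, col=2)
  v (down): (row=2, col=2) -> (row=3, col=2)
  v (down): blocked, stay at (row=3, col=2)
  ^ (up): (row=3, col=2) -> (row=2, col=2)
  > (right): (row=2, col=2) -> (row=2, col=3)
  > (right): (row=2, col=3) -> (row=2, col=4)
  > (right): blocked, stay at (row=2, col=4)
  < (left): (row=2, col=4) -> (row=2, col=3)
  < (left): (row=2, col=3) -> (row=2, col=2)
Final: (row=2, col=2)

Answer: Final position: (row=2, col=2)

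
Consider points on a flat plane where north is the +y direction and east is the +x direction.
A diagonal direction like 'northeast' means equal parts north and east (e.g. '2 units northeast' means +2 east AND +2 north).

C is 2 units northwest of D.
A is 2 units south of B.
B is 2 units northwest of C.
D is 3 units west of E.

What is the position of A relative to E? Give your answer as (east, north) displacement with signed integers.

Place E at the origin (east=0, north=0).
  D is 3 units west of E: delta (east=-3, north=+0); D at (east=-3, north=0).
  C is 2 units northwest of D: delta (east=-2, north=+2); C at (east=-5, north=2).
  B is 2 units northwest of C: delta (east=-2, north=+2); B at (east=-7, north=4).
  A is 2 units south of B: delta (east=+0, north=-2); A at (east=-7, north=2).
Therefore A relative to E: (east=-7, north=2).

Answer: A is at (east=-7, north=2) relative to E.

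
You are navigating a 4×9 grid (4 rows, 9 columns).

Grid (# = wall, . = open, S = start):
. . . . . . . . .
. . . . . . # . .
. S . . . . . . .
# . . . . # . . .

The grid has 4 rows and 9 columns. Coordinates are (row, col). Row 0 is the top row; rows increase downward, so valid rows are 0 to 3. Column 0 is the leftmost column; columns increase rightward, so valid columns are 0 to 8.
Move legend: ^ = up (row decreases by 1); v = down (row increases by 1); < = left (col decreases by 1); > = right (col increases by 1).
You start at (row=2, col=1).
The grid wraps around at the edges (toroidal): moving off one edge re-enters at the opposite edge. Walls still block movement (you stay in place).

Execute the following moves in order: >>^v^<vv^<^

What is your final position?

Start: (row=2, col=1)
  > (right): (row=2, col=1) -> (row=2, col=2)
  > (right): (row=2, col=2) -> (row=2, col=3)
  ^ (up): (row=2, col=3) -> (row=1, col=3)
  v (down): (row=1, col=3) -> (row=2, col=3)
  ^ (up): (row=2, col=3) -> (row=1, col=3)
  < (left): (row=1, col=3) -> (row=1, col=2)
  v (down): (row=1, col=2) -> (row=2, col=2)
  v (down): (row=2, col=2) -> (row=3, col=2)
  ^ (up): (row=3, col=2) -> (row=2, col=2)
  < (left): (row=2, col=2) -> (row=2, col=1)
  ^ (up): (row=2, col=1) -> (row=1, col=1)
Final: (row=1, col=1)

Answer: Final position: (row=1, col=1)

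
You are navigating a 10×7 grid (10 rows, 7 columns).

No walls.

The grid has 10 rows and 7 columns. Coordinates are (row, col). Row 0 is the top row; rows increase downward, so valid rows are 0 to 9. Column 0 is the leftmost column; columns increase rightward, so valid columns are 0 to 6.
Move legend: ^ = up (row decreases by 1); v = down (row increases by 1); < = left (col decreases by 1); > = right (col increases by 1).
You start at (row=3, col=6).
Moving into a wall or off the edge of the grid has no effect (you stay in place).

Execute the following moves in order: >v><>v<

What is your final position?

Answer: Final position: (row=5, col=5)

Derivation:
Start: (row=3, col=6)
  > (right): blocked, stay at (row=3, col=6)
  v (down): (row=3, col=6) -> (row=4, col=6)
  > (right): blocked, stay at (row=4, col=6)
  < (left): (row=4, col=6) -> (row=4, col=5)
  > (right): (row=4, col=5) -> (row=4, col=6)
  v (down): (row=4, col=6) -> (row=5, col=6)
  < (left): (row=5, col=6) -> (row=5, col=5)
Final: (row=5, col=5)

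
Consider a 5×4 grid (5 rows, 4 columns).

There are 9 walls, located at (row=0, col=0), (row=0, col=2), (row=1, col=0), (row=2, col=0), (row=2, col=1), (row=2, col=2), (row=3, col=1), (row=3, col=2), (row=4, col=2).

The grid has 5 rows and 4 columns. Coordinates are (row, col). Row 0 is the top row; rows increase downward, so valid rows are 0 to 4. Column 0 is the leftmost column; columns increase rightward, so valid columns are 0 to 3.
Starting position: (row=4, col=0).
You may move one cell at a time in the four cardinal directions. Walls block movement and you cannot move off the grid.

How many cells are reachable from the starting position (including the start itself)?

BFS flood-fill from (row=4, col=0):
  Distance 0: (row=4, col=0)
  Distance 1: (row=3, col=0), (row=4, col=1)
Total reachable: 3 (grid has 11 open cells total)

Answer: Reachable cells: 3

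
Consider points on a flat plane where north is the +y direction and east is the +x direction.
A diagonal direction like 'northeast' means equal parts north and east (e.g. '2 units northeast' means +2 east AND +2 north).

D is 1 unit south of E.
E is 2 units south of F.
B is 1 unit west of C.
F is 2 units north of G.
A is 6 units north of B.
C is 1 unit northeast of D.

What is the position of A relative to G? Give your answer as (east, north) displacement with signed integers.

Answer: A is at (east=0, north=6) relative to G.

Derivation:
Place G at the origin (east=0, north=0).
  F is 2 units north of G: delta (east=+0, north=+2); F at (east=0, north=2).
  E is 2 units south of F: delta (east=+0, north=-2); E at (east=0, north=0).
  D is 1 unit south of E: delta (east=+0, north=-1); D at (east=0, north=-1).
  C is 1 unit northeast of D: delta (east=+1, north=+1); C at (east=1, north=0).
  B is 1 unit west of C: delta (east=-1, north=+0); B at (east=0, north=0).
  A is 6 units north of B: delta (east=+0, north=+6); A at (east=0, north=6).
Therefore A relative to G: (east=0, north=6).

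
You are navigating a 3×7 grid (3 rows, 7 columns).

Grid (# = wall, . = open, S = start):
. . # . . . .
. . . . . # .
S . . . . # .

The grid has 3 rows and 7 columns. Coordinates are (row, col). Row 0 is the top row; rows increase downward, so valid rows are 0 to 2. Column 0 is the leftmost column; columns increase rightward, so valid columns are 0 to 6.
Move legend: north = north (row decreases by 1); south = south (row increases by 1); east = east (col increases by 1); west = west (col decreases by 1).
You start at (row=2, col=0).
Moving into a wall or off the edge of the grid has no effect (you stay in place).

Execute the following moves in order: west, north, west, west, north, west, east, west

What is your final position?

Answer: Final position: (row=0, col=0)

Derivation:
Start: (row=2, col=0)
  west (west): blocked, stay at (row=2, col=0)
  north (north): (row=2, col=0) -> (row=1, col=0)
  west (west): blocked, stay at (row=1, col=0)
  west (west): blocked, stay at (row=1, col=0)
  north (north): (row=1, col=0) -> (row=0, col=0)
  west (west): blocked, stay at (row=0, col=0)
  east (east): (row=0, col=0) -> (row=0, col=1)
  west (west): (row=0, col=1) -> (row=0, col=0)
Final: (row=0, col=0)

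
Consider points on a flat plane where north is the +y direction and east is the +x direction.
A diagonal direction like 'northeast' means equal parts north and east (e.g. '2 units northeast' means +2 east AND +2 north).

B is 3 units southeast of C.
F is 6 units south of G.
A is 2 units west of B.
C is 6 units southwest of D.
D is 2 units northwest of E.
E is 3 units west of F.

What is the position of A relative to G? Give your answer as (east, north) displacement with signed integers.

Place G at the origin (east=0, north=0).
  F is 6 units south of G: delta (east=+0, north=-6); F at (east=0, north=-6).
  E is 3 units west of F: delta (east=-3, north=+0); E at (east=-3, north=-6).
  D is 2 units northwest of E: delta (east=-2, north=+2); D at (east=-5, north=-4).
  C is 6 units southwest of D: delta (east=-6, north=-6); C at (east=-11, north=-10).
  B is 3 units southeast of C: delta (east=+3, north=-3); B at (east=-8, north=-13).
  A is 2 units west of B: delta (east=-2, north=+0); A at (east=-10, north=-13).
Therefore A relative to G: (east=-10, north=-13).

Answer: A is at (east=-10, north=-13) relative to G.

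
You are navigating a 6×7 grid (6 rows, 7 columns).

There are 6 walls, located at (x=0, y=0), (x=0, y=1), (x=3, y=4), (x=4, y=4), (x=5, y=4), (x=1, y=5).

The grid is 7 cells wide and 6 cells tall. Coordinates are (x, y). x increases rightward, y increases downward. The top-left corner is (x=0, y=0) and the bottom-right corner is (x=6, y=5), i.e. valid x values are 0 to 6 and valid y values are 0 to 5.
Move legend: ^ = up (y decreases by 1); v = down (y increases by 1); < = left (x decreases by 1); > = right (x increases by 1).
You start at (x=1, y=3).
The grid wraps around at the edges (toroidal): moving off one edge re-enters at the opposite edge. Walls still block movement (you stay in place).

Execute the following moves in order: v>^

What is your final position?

Start: (x=1, y=3)
  v (down): (x=1, y=3) -> (x=1, y=4)
  > (right): (x=1, y=4) -> (x=2, y=4)
  ^ (up): (x=2, y=4) -> (x=2, y=3)
Final: (x=2, y=3)

Answer: Final position: (x=2, y=3)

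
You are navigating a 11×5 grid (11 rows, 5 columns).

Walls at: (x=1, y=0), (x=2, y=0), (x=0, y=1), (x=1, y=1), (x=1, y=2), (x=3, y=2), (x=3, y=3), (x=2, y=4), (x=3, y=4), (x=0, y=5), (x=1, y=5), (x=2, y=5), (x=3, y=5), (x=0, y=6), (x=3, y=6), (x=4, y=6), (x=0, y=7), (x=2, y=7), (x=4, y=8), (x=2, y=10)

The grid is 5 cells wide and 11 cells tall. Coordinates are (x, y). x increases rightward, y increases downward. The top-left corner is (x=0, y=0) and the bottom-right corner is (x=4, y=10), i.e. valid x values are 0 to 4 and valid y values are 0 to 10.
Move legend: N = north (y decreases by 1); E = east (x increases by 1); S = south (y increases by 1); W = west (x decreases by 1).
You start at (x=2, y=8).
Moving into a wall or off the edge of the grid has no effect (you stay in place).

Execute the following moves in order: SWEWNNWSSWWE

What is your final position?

Start: (x=2, y=8)
  S (south): (x=2, y=8) -> (x=2, y=9)
  W (west): (x=2, y=9) -> (x=1, y=9)
  E (east): (x=1, y=9) -> (x=2, y=9)
  W (west): (x=2, y=9) -> (x=1, y=9)
  N (north): (x=1, y=9) -> (x=1, y=8)
  N (north): (x=1, y=8) -> (x=1, y=7)
  W (west): blocked, stay at (x=1, y=7)
  S (south): (x=1, y=7) -> (x=1, y=8)
  S (south): (x=1, y=8) -> (x=1, y=9)
  W (west): (x=1, y=9) -> (x=0, y=9)
  W (west): blocked, stay at (x=0, y=9)
  E (east): (x=0, y=9) -> (x=1, y=9)
Final: (x=1, y=9)

Answer: Final position: (x=1, y=9)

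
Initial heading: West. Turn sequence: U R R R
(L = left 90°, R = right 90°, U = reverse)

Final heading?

Start: West
  U (U-turn (180°)) -> East
  R (right (90° clockwise)) -> South
  R (right (90° clockwise)) -> West
  R (right (90° clockwise)) -> North
Final: North

Answer: Final heading: North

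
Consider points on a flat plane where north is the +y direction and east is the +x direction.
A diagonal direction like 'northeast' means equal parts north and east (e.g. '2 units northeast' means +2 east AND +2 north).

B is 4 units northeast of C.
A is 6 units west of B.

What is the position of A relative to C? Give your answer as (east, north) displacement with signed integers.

Answer: A is at (east=-2, north=4) relative to C.

Derivation:
Place C at the origin (east=0, north=0).
  B is 4 units northeast of C: delta (east=+4, north=+4); B at (east=4, north=4).
  A is 6 units west of B: delta (east=-6, north=+0); A at (east=-2, north=4).
Therefore A relative to C: (east=-2, north=4).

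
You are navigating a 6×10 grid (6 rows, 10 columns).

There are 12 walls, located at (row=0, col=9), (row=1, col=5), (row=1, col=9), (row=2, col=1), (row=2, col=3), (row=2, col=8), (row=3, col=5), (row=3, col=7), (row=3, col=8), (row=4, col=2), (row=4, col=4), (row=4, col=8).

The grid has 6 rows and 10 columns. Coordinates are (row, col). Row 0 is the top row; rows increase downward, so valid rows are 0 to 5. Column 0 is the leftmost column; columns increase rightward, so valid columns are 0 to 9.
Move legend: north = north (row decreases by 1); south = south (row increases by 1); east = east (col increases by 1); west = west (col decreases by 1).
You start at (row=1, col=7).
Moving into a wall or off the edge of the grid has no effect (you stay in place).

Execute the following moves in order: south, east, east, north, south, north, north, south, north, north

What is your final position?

Start: (row=1, col=7)
  south (south): (row=1, col=7) -> (row=2, col=7)
  east (east): blocked, stay at (row=2, col=7)
  east (east): blocked, stay at (row=2, col=7)
  north (north): (row=2, col=7) -> (row=1, col=7)
  south (south): (row=1, col=7) -> (row=2, col=7)
  north (north): (row=2, col=7) -> (row=1, col=7)
  north (north): (row=1, col=7) -> (row=0, col=7)
  south (south): (row=0, col=7) -> (row=1, col=7)
  north (north): (row=1, col=7) -> (row=0, col=7)
  north (north): blocked, stay at (row=0, col=7)
Final: (row=0, col=7)

Answer: Final position: (row=0, col=7)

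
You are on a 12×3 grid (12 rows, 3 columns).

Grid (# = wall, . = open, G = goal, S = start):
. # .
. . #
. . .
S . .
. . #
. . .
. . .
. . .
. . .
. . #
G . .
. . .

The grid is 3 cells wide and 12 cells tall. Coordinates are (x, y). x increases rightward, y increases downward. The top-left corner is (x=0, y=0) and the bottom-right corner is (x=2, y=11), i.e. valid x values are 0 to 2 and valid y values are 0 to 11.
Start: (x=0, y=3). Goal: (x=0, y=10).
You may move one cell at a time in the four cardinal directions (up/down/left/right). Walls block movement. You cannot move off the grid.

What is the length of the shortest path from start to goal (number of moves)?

Answer: Shortest path length: 7

Derivation:
BFS from (x=0, y=3) until reaching (x=0, y=10):
  Distance 0: (x=0, y=3)
  Distance 1: (x=0, y=2), (x=1, y=3), (x=0, y=4)
  Distance 2: (x=0, y=1), (x=1, y=2), (x=2, y=3), (x=1, y=4), (x=0, y=5)
  Distance 3: (x=0, y=0), (x=1, y=1), (x=2, y=2), (x=1, y=5), (x=0, y=6)
  Distance 4: (x=2, y=5), (x=1, y=6), (x=0, y=7)
  Distance 5: (x=2, y=6), (x=1, y=7), (x=0, y=8)
  Distance 6: (x=2, y=7), (x=1, y=8), (x=0, y=9)
  Distance 7: (x=2, y=8), (x=1, y=9), (x=0, y=10)  <- goal reached here
One shortest path (7 moves): (x=0, y=3) -> (x=0, y=4) -> (x=0, y=5) -> (x=0, y=6) -> (x=0, y=7) -> (x=0, y=8) -> (x=0, y=9) -> (x=0, y=10)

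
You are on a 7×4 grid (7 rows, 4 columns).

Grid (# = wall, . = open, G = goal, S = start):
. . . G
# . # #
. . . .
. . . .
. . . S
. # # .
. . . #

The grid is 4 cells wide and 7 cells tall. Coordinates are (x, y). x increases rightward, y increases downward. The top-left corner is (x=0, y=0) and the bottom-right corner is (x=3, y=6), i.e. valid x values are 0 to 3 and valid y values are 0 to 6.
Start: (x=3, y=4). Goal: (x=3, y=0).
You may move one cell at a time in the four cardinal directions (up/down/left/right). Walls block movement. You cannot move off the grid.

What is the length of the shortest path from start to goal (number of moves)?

Answer: Shortest path length: 8

Derivation:
BFS from (x=3, y=4) until reaching (x=3, y=0):
  Distance 0: (x=3, y=4)
  Distance 1: (x=3, y=3), (x=2, y=4), (x=3, y=5)
  Distance 2: (x=3, y=2), (x=2, y=3), (x=1, y=4)
  Distance 3: (x=2, y=2), (x=1, y=3), (x=0, y=4)
  Distance 4: (x=1, y=2), (x=0, y=3), (x=0, y=5)
  Distance 5: (x=1, y=1), (x=0, y=2), (x=0, y=6)
  Distance 6: (x=1, y=0), (x=1, y=6)
  Distance 7: (x=0, y=0), (x=2, y=0), (x=2, y=6)
  Distance 8: (x=3, y=0)  <- goal reached here
One shortest path (8 moves): (x=3, y=4) -> (x=2, y=4) -> (x=1, y=4) -> (x=1, y=3) -> (x=1, y=2) -> (x=1, y=1) -> (x=1, y=0) -> (x=2, y=0) -> (x=3, y=0)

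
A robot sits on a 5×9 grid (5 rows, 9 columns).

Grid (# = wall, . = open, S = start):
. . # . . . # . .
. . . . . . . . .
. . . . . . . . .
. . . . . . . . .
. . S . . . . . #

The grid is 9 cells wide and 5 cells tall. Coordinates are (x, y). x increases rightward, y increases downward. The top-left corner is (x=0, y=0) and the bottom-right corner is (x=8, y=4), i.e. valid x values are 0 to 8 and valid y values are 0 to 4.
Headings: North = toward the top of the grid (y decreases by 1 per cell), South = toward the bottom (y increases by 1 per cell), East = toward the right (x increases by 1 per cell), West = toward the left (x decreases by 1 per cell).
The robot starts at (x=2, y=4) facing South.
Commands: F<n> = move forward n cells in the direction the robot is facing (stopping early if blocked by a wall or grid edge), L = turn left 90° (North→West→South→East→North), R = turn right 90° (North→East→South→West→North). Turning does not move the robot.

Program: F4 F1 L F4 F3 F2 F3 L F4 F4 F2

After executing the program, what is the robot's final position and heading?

Answer: Final position: (x=7, y=0), facing North

Derivation:
Start: (x=2, y=4), facing South
  F4: move forward 0/4 (blocked), now at (x=2, y=4)
  F1: move forward 0/1 (blocked), now at (x=2, y=4)
  L: turn left, now facing East
  F4: move forward 4, now at (x=6, y=4)
  F3: move forward 1/3 (blocked), now at (x=7, y=4)
  F2: move forward 0/2 (blocked), now at (x=7, y=4)
  F3: move forward 0/3 (blocked), now at (x=7, y=4)
  L: turn left, now facing North
  F4: move forward 4, now at (x=7, y=0)
  F4: move forward 0/4 (blocked), now at (x=7, y=0)
  F2: move forward 0/2 (blocked), now at (x=7, y=0)
Final: (x=7, y=0), facing North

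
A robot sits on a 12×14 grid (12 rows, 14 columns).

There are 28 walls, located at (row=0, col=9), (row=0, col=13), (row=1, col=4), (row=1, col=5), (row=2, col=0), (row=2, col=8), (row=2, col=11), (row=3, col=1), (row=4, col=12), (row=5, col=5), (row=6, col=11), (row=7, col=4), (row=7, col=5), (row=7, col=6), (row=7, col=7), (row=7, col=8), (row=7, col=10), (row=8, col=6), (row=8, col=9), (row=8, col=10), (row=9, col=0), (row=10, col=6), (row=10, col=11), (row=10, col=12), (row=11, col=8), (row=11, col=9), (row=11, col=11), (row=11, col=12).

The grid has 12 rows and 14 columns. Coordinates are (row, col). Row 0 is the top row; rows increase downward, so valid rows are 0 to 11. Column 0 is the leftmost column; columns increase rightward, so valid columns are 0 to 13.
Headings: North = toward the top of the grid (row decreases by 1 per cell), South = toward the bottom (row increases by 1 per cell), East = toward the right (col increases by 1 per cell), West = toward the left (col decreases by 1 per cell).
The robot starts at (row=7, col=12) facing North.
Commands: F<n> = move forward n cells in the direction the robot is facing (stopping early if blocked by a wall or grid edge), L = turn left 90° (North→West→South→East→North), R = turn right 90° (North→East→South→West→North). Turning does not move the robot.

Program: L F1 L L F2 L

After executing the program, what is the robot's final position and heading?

Answer: Final position: (row=7, col=13), facing North

Derivation:
Start: (row=7, col=12), facing North
  L: turn left, now facing West
  F1: move forward 1, now at (row=7, col=11)
  L: turn left, now facing South
  L: turn left, now facing East
  F2: move forward 2, now at (row=7, col=13)
  L: turn left, now facing North
Final: (row=7, col=13), facing North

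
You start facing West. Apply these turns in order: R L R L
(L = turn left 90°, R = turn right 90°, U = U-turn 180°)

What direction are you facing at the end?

Answer: Final heading: West

Derivation:
Start: West
  R (right (90° clockwise)) -> North
  L (left (90° counter-clockwise)) -> West
  R (right (90° clockwise)) -> North
  L (left (90° counter-clockwise)) -> West
Final: West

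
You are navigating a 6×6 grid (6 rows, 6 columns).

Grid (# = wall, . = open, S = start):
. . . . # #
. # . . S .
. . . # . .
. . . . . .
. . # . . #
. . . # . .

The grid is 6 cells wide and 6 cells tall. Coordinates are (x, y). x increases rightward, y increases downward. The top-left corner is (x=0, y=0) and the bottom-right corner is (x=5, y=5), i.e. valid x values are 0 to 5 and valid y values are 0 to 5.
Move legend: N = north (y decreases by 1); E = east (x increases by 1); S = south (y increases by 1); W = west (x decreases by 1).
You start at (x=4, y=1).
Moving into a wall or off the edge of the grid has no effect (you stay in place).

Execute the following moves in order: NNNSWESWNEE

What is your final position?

Answer: Final position: (x=5, y=2)

Derivation:
Start: (x=4, y=1)
  [×3]N (north): blocked, stay at (x=4, y=1)
  S (south): (x=4, y=1) -> (x=4, y=2)
  W (west): blocked, stay at (x=4, y=2)
  E (east): (x=4, y=2) -> (x=5, y=2)
  S (south): (x=5, y=2) -> (x=5, y=3)
  W (west): (x=5, y=3) -> (x=4, y=3)
  N (north): (x=4, y=3) -> (x=4, y=2)
  E (east): (x=4, y=2) -> (x=5, y=2)
  E (east): blocked, stay at (x=5, y=2)
Final: (x=5, y=2)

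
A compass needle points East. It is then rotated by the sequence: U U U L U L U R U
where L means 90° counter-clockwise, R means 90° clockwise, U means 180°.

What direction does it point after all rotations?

Start: East
  U (U-turn (180°)) -> West
  U (U-turn (180°)) -> East
  U (U-turn (180°)) -> West
  L (left (90° counter-clockwise)) -> South
  U (U-turn (180°)) -> North
  L (left (90° counter-clockwise)) -> West
  U (U-turn (180°)) -> East
  R (right (90° clockwise)) -> South
  U (U-turn (180°)) -> North
Final: North

Answer: Final heading: North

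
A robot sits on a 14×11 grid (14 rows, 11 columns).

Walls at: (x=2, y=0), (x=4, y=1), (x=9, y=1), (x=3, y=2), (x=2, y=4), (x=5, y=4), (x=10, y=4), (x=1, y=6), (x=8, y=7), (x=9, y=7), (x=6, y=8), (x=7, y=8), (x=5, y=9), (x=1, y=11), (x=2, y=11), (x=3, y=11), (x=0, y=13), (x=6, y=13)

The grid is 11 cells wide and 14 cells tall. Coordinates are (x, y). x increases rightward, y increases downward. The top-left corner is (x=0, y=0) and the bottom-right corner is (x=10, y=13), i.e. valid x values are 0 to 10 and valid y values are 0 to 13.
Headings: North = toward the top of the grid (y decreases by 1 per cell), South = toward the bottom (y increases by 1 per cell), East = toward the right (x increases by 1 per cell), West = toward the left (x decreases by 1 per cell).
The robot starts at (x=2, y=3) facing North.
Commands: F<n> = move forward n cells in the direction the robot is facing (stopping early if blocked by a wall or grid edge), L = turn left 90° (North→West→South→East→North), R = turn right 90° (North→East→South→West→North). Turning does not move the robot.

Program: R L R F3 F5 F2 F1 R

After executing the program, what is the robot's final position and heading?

Start: (x=2, y=3), facing North
  R: turn right, now facing East
  L: turn left, now facing North
  R: turn right, now facing East
  F3: move forward 3, now at (x=5, y=3)
  F5: move forward 5, now at (x=10, y=3)
  F2: move forward 0/2 (blocked), now at (x=10, y=3)
  F1: move forward 0/1 (blocked), now at (x=10, y=3)
  R: turn right, now facing South
Final: (x=10, y=3), facing South

Answer: Final position: (x=10, y=3), facing South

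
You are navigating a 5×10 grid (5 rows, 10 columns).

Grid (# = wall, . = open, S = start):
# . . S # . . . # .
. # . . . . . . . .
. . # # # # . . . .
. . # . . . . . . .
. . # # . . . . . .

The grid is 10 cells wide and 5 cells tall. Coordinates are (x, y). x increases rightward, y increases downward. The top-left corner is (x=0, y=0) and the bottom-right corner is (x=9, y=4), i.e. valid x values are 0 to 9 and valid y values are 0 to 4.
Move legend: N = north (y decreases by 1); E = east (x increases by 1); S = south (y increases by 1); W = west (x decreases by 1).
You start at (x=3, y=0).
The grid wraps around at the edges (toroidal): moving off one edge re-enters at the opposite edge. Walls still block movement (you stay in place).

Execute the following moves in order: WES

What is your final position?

Start: (x=3, y=0)
  W (west): (x=3, y=0) -> (x=2, y=0)
  E (east): (x=2, y=0) -> (x=3, y=0)
  S (south): (x=3, y=0) -> (x=3, y=1)
Final: (x=3, y=1)

Answer: Final position: (x=3, y=1)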